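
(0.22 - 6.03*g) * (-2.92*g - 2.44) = 17.6076*g^2 + 14.0708*g - 0.5368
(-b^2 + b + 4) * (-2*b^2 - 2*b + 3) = 2*b^4 - 13*b^2 - 5*b + 12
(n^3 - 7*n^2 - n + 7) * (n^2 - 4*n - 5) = n^5 - 11*n^4 + 22*n^3 + 46*n^2 - 23*n - 35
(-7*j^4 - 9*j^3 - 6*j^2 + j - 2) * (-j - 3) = 7*j^5 + 30*j^4 + 33*j^3 + 17*j^2 - j + 6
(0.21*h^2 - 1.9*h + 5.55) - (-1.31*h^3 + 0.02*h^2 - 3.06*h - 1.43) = 1.31*h^3 + 0.19*h^2 + 1.16*h + 6.98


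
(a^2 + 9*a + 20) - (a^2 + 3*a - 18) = 6*a + 38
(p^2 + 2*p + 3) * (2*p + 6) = 2*p^3 + 10*p^2 + 18*p + 18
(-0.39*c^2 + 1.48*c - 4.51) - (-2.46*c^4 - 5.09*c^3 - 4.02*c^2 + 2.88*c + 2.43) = 2.46*c^4 + 5.09*c^3 + 3.63*c^2 - 1.4*c - 6.94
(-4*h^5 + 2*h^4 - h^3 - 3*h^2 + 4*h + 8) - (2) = -4*h^5 + 2*h^4 - h^3 - 3*h^2 + 4*h + 6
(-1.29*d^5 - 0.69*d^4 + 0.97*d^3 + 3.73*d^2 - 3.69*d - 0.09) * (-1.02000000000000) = 1.3158*d^5 + 0.7038*d^4 - 0.9894*d^3 - 3.8046*d^2 + 3.7638*d + 0.0918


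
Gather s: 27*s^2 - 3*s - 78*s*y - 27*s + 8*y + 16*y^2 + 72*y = 27*s^2 + s*(-78*y - 30) + 16*y^2 + 80*y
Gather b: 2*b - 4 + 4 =2*b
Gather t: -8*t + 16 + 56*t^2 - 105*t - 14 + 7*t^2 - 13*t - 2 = 63*t^2 - 126*t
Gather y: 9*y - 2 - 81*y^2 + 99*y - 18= -81*y^2 + 108*y - 20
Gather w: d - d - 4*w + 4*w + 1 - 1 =0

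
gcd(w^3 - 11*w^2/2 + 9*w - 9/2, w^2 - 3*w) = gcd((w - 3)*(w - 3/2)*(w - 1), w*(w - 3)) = w - 3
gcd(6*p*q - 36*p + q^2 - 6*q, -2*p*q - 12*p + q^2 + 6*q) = 1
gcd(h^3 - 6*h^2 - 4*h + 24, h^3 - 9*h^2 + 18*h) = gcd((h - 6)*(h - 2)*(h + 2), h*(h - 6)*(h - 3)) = h - 6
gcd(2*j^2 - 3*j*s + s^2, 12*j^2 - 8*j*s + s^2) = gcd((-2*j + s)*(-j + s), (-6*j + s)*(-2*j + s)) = -2*j + s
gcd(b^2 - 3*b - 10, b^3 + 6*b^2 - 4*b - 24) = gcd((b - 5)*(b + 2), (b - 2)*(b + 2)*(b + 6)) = b + 2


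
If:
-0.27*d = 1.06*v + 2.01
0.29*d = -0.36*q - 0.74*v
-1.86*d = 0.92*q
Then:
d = -2.24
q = 4.53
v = -1.33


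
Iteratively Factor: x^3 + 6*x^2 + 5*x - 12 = (x + 4)*(x^2 + 2*x - 3) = (x + 3)*(x + 4)*(x - 1)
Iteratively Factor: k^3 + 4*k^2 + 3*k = (k)*(k^2 + 4*k + 3) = k*(k + 1)*(k + 3)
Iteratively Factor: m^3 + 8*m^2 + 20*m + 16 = (m + 4)*(m^2 + 4*m + 4) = (m + 2)*(m + 4)*(m + 2)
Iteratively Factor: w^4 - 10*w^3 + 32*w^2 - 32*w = (w)*(w^3 - 10*w^2 + 32*w - 32) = w*(w - 2)*(w^2 - 8*w + 16) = w*(w - 4)*(w - 2)*(w - 4)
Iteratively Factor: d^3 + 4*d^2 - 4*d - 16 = (d + 4)*(d^2 - 4) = (d + 2)*(d + 4)*(d - 2)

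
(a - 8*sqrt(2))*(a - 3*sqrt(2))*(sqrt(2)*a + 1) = sqrt(2)*a^3 - 21*a^2 + 37*sqrt(2)*a + 48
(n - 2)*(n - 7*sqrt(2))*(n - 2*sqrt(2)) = n^3 - 9*sqrt(2)*n^2 - 2*n^2 + 18*sqrt(2)*n + 28*n - 56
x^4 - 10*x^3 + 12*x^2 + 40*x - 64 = (x - 8)*(x - 2)^2*(x + 2)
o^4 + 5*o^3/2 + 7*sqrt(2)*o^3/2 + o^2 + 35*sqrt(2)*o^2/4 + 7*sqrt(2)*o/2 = o*(o + 1/2)*(o + 2)*(o + 7*sqrt(2)/2)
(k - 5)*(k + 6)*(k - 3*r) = k^3 - 3*k^2*r + k^2 - 3*k*r - 30*k + 90*r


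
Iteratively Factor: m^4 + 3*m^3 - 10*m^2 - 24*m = (m + 4)*(m^3 - m^2 - 6*m) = (m + 2)*(m + 4)*(m^2 - 3*m) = (m - 3)*(m + 2)*(m + 4)*(m)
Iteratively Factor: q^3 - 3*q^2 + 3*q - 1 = (q - 1)*(q^2 - 2*q + 1) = (q - 1)^2*(q - 1)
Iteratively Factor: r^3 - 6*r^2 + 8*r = (r)*(r^2 - 6*r + 8) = r*(r - 2)*(r - 4)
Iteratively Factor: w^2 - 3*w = (w)*(w - 3)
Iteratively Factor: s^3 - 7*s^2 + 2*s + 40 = (s - 5)*(s^2 - 2*s - 8) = (s - 5)*(s + 2)*(s - 4)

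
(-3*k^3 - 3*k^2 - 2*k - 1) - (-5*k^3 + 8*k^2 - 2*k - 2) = 2*k^3 - 11*k^2 + 1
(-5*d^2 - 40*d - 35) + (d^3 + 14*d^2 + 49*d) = d^3 + 9*d^2 + 9*d - 35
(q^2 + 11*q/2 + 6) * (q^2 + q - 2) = q^4 + 13*q^3/2 + 19*q^2/2 - 5*q - 12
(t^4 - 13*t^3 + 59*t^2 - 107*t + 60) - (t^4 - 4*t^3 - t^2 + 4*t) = -9*t^3 + 60*t^2 - 111*t + 60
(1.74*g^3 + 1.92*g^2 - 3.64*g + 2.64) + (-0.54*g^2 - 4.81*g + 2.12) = 1.74*g^3 + 1.38*g^2 - 8.45*g + 4.76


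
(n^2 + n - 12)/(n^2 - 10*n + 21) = (n + 4)/(n - 7)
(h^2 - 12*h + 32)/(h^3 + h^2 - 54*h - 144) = (h - 4)/(h^2 + 9*h + 18)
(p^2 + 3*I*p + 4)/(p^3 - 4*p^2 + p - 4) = (p + 4*I)/(p^2 + p*(-4 + I) - 4*I)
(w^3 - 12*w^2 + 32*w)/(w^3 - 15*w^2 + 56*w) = (w - 4)/(w - 7)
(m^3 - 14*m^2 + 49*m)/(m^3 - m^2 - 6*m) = (-m^2 + 14*m - 49)/(-m^2 + m + 6)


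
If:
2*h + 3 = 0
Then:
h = -3/2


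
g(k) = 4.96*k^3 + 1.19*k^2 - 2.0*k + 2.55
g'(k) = 14.88*k^2 + 2.38*k - 2.0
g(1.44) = 16.95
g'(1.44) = 32.28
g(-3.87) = -259.37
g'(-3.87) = 211.65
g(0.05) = 2.45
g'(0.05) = -1.84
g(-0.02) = 2.59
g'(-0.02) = -2.04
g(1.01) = 6.85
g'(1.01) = 15.58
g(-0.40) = 3.22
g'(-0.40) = -0.57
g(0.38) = 2.23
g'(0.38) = 1.05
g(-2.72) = -83.02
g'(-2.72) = 101.61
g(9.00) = 3696.78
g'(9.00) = 1224.70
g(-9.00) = -3498.90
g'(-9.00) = 1181.86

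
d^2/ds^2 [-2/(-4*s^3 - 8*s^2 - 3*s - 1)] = 4*(-4*(3*s + 2)*(4*s^3 + 8*s^2 + 3*s + 1) + (12*s^2 + 16*s + 3)^2)/(4*s^3 + 8*s^2 + 3*s + 1)^3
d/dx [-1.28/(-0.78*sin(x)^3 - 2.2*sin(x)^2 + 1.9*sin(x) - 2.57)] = (-2.9952*sin(x)^2 - 5.632*sin(x) + 2.432)*cos(x)/(0.78*sin(x)^3 + 2.2*sin(x)^2 - 1.9*sin(x) + 2.57)^2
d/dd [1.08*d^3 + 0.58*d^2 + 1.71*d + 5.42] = 3.24*d^2 + 1.16*d + 1.71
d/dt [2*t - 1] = 2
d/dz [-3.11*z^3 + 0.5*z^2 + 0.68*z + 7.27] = -9.33*z^2 + 1.0*z + 0.68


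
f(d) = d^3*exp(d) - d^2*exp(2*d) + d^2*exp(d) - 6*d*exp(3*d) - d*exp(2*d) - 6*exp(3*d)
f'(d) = d^3*exp(d) - 2*d^2*exp(2*d) + 4*d^2*exp(d) - 18*d*exp(3*d) - 4*d*exp(2*d) + 2*d*exp(d) - 24*exp(3*d) - exp(2*d)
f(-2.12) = -0.63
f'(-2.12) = 0.51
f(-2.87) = -0.89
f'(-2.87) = 0.19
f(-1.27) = -0.11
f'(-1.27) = 0.57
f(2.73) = -82641.41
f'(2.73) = -269103.28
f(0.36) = -24.78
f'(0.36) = -93.46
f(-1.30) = -0.13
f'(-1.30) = 0.58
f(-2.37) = -0.74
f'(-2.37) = 0.40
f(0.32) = -21.30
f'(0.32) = -80.95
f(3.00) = -198592.08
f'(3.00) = -643160.94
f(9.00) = -31928797269832.29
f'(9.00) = -98974030407389.98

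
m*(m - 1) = m^2 - m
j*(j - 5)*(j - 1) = j^3 - 6*j^2 + 5*j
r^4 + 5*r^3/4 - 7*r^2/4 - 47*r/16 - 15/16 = (r - 3/2)*(r + 1/2)*(r + 1)*(r + 5/4)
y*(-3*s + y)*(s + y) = -3*s^2*y - 2*s*y^2 + y^3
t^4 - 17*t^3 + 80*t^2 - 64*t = t*(t - 8)^2*(t - 1)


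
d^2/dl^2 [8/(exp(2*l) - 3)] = 32*(exp(2*l) + 3)*exp(2*l)/(exp(2*l) - 3)^3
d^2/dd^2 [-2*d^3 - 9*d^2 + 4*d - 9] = -12*d - 18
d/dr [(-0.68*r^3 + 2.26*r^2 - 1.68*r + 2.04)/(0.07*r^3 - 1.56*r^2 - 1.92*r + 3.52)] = (0.9026*r^4 + 2.8464*r^3 - 14.5692*r^2 + 22.2752*r - 1.9968)/(0.0049*r^6 - 0.2184*r^5 + 2.1648*r^4 + 6.4832*r^3 - 7.296*r^2 - 13.5168*r + 12.3904)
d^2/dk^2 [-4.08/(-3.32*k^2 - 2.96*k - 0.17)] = (-89.942784*k^2 - 80.189952*k + 4.08*(6.64*k + 2.96)*(13.28*k + 5.92) - 4.605504)/(3.32*k^2 + 2.96*k + 0.17)^3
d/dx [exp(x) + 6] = exp(x)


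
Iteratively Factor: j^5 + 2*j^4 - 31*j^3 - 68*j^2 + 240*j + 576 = (j - 4)*(j^4 + 6*j^3 - 7*j^2 - 96*j - 144) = (j - 4)*(j + 3)*(j^3 + 3*j^2 - 16*j - 48) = (j - 4)*(j + 3)^2*(j^2 - 16) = (j - 4)*(j + 3)^2*(j + 4)*(j - 4)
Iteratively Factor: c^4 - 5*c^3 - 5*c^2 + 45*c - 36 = (c - 4)*(c^3 - c^2 - 9*c + 9) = (c - 4)*(c - 3)*(c^2 + 2*c - 3) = (c - 4)*(c - 3)*(c + 3)*(c - 1)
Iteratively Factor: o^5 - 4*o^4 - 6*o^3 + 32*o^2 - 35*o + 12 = (o - 1)*(o^4 - 3*o^3 - 9*o^2 + 23*o - 12) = (o - 1)*(o + 3)*(o^3 - 6*o^2 + 9*o - 4) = (o - 1)^2*(o + 3)*(o^2 - 5*o + 4) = (o - 1)^3*(o + 3)*(o - 4)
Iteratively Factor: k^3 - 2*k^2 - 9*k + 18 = (k - 2)*(k^2 - 9) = (k - 3)*(k - 2)*(k + 3)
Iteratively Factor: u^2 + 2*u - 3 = (u - 1)*(u + 3)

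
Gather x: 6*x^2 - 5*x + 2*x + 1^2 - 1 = 6*x^2 - 3*x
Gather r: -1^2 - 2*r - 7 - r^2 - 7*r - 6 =-r^2 - 9*r - 14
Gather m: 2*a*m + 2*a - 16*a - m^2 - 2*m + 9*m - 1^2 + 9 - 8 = -14*a - m^2 + m*(2*a + 7)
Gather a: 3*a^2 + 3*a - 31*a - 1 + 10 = 3*a^2 - 28*a + 9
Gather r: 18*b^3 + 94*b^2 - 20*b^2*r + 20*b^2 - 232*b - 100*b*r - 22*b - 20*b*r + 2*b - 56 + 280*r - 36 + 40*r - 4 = 18*b^3 + 114*b^2 - 252*b + r*(-20*b^2 - 120*b + 320) - 96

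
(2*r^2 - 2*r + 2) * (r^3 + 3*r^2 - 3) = 2*r^5 + 4*r^4 - 4*r^3 + 6*r - 6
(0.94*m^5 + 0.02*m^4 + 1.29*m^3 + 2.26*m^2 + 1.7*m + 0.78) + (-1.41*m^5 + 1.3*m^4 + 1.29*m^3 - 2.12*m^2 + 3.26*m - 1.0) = -0.47*m^5 + 1.32*m^4 + 2.58*m^3 + 0.14*m^2 + 4.96*m - 0.22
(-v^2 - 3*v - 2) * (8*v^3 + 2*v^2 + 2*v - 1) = -8*v^5 - 26*v^4 - 24*v^3 - 9*v^2 - v + 2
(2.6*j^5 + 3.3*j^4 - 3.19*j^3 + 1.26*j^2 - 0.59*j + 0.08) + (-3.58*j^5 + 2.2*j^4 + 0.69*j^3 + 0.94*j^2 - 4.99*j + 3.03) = -0.98*j^5 + 5.5*j^4 - 2.5*j^3 + 2.2*j^2 - 5.58*j + 3.11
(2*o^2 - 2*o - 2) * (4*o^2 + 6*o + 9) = 8*o^4 + 4*o^3 - 2*o^2 - 30*o - 18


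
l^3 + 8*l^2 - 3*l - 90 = (l - 3)*(l + 5)*(l + 6)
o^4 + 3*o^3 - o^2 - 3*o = o*(o - 1)*(o + 1)*(o + 3)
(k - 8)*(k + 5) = k^2 - 3*k - 40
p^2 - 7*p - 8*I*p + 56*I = (p - 7)*(p - 8*I)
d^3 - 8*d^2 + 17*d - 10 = (d - 5)*(d - 2)*(d - 1)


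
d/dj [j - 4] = 1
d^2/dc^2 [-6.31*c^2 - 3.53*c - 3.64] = -12.6200000000000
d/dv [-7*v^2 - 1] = -14*v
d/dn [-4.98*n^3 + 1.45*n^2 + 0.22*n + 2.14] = -14.94*n^2 + 2.9*n + 0.22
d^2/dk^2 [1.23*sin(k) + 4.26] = -1.23*sin(k)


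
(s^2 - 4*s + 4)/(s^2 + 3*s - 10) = (s - 2)/(s + 5)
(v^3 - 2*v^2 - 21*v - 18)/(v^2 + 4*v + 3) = v - 6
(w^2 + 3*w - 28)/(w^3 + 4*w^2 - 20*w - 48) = (w + 7)/(w^2 + 8*w + 12)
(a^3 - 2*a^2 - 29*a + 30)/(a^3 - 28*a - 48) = (a^2 + 4*a - 5)/(a^2 + 6*a + 8)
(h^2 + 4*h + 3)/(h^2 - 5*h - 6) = (h + 3)/(h - 6)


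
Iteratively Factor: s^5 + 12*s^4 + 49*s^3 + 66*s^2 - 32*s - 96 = (s + 4)*(s^4 + 8*s^3 + 17*s^2 - 2*s - 24) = (s + 4)^2*(s^3 + 4*s^2 + s - 6) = (s - 1)*(s + 4)^2*(s^2 + 5*s + 6) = (s - 1)*(s + 2)*(s + 4)^2*(s + 3)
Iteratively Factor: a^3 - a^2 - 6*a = (a)*(a^2 - a - 6) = a*(a + 2)*(a - 3)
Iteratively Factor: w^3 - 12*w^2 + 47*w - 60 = (w - 3)*(w^2 - 9*w + 20) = (w - 5)*(w - 3)*(w - 4)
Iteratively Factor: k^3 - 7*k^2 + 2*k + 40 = (k - 5)*(k^2 - 2*k - 8) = (k - 5)*(k + 2)*(k - 4)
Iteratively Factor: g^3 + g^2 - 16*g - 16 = (g + 4)*(g^2 - 3*g - 4) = (g + 1)*(g + 4)*(g - 4)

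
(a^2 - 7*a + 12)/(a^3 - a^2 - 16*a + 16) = (a - 3)/(a^2 + 3*a - 4)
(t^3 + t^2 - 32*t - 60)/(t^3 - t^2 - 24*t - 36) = (t + 5)/(t + 3)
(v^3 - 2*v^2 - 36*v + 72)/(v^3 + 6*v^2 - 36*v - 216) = (v - 2)/(v + 6)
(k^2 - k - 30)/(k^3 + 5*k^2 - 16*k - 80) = (k - 6)/(k^2 - 16)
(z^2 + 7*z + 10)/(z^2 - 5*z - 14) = (z + 5)/(z - 7)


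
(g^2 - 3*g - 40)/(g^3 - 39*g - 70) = (g - 8)/(g^2 - 5*g - 14)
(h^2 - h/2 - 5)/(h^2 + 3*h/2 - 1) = (2*h - 5)/(2*h - 1)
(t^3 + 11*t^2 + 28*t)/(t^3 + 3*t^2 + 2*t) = (t^2 + 11*t + 28)/(t^2 + 3*t + 2)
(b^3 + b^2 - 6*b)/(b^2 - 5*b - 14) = b*(-b^2 - b + 6)/(-b^2 + 5*b + 14)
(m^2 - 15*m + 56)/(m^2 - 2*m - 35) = (m - 8)/(m + 5)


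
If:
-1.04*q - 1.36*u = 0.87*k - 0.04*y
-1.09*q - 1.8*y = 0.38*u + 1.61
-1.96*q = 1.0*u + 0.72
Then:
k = -9.69710046483132*y - 6.10817650271041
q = -5.2143684820394*y - 3.87137891077636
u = 10.2201622247972*y + 6.86790266512167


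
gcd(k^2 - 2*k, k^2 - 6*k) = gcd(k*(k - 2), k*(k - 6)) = k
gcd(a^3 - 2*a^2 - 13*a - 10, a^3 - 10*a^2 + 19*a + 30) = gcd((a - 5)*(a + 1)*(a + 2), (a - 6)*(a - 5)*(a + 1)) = a^2 - 4*a - 5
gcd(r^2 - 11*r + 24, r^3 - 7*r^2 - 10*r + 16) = r - 8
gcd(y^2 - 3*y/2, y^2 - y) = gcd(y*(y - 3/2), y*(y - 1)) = y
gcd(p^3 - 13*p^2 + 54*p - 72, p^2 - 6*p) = p - 6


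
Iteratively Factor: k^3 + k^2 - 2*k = (k + 2)*(k^2 - k) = k*(k + 2)*(k - 1)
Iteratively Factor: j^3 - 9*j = (j + 3)*(j^2 - 3*j) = j*(j + 3)*(j - 3)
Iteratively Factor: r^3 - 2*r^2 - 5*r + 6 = (r + 2)*(r^2 - 4*r + 3) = (r - 1)*(r + 2)*(r - 3)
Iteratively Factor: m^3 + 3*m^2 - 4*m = (m - 1)*(m^2 + 4*m) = m*(m - 1)*(m + 4)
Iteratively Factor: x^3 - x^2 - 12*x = (x - 4)*(x^2 + 3*x) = (x - 4)*(x + 3)*(x)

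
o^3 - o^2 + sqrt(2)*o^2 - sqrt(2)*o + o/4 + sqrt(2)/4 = (o - 1/2)^2*(o + sqrt(2))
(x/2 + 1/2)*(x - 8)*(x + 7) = x^3/2 - 57*x/2 - 28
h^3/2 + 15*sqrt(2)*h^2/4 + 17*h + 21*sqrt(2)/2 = (h/2 + sqrt(2)/2)*(h + 3*sqrt(2))*(h + 7*sqrt(2)/2)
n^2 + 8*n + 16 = (n + 4)^2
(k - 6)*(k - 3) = k^2 - 9*k + 18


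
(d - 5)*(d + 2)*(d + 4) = d^3 + d^2 - 22*d - 40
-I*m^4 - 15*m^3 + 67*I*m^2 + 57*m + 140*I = (m - 7*I)*(m - 5*I)*(m - 4*I)*(-I*m + 1)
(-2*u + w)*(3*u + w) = -6*u^2 + u*w + w^2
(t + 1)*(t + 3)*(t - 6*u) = t^3 - 6*t^2*u + 4*t^2 - 24*t*u + 3*t - 18*u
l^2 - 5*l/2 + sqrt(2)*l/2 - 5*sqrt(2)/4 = (l - 5/2)*(l + sqrt(2)/2)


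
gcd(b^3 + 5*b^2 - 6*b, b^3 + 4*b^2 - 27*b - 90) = b + 6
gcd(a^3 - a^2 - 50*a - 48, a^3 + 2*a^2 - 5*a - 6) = a + 1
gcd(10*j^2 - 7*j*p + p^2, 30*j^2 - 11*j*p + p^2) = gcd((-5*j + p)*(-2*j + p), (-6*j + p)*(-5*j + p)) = -5*j + p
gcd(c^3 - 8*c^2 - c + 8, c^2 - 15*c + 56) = c - 8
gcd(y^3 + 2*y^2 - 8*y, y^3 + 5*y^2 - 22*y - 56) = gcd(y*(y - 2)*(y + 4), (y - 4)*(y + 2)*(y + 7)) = 1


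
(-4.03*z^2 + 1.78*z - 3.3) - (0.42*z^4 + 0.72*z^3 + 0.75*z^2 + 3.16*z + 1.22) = -0.42*z^4 - 0.72*z^3 - 4.78*z^2 - 1.38*z - 4.52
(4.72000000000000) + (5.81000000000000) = 10.5300000000000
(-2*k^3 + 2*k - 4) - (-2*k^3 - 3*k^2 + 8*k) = 3*k^2 - 6*k - 4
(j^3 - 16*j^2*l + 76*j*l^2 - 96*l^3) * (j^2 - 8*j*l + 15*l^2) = j^5 - 24*j^4*l + 219*j^3*l^2 - 944*j^2*l^3 + 1908*j*l^4 - 1440*l^5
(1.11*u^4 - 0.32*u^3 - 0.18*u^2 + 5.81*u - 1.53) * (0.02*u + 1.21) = 0.0222*u^5 + 1.3367*u^4 - 0.3908*u^3 - 0.1016*u^2 + 6.9995*u - 1.8513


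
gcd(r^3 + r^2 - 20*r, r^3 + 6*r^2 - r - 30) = r + 5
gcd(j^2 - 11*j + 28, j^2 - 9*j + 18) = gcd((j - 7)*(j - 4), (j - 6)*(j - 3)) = 1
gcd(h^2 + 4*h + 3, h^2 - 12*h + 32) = 1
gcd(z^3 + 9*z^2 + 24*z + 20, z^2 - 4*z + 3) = 1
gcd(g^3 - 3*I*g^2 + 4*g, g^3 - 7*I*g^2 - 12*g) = g^2 - 4*I*g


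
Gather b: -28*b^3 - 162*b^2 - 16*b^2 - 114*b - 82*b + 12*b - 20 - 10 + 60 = -28*b^3 - 178*b^2 - 184*b + 30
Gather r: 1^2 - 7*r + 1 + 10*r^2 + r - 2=10*r^2 - 6*r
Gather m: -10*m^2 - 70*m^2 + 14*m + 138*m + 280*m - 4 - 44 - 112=-80*m^2 + 432*m - 160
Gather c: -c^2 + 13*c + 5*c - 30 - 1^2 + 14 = -c^2 + 18*c - 17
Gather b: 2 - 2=0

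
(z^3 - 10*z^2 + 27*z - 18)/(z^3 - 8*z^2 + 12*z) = (z^2 - 4*z + 3)/(z*(z - 2))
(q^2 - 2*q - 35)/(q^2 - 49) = (q + 5)/(q + 7)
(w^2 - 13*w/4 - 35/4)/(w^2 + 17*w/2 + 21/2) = (4*w^2 - 13*w - 35)/(2*(2*w^2 + 17*w + 21))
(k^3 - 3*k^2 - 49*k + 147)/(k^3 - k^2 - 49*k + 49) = (k - 3)/(k - 1)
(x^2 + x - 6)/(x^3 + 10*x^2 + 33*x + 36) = (x - 2)/(x^2 + 7*x + 12)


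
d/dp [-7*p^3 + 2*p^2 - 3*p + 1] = -21*p^2 + 4*p - 3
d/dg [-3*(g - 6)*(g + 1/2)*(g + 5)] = -9*g^2 + 3*g + 183/2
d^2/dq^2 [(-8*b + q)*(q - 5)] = 2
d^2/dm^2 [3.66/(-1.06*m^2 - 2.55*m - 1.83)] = (8.224752*m^2 + 19.78596*m - 3.66*(2.12*m + 2.55)*(4.24*m + 5.1) + 14.199336)/(1.06*m^2 + 2.55*m + 1.83)^3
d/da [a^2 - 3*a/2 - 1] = 2*a - 3/2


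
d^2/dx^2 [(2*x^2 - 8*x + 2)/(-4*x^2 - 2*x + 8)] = 18*(2*x^3 - 4*x^2 + 10*x - 1)/(8*x^6 + 12*x^5 - 42*x^4 - 47*x^3 + 84*x^2 + 48*x - 64)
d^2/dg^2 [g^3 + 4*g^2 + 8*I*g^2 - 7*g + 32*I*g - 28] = 6*g + 8 + 16*I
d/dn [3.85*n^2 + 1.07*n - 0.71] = 7.7*n + 1.07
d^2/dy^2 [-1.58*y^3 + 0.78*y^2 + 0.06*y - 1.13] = 1.56 - 9.48*y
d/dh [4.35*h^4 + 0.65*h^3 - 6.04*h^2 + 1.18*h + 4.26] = 17.4*h^3 + 1.95*h^2 - 12.08*h + 1.18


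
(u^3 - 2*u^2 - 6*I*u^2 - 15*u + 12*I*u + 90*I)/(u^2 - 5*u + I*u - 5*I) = (u^2 + u*(3 - 6*I) - 18*I)/(u + I)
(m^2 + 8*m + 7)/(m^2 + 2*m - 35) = (m + 1)/(m - 5)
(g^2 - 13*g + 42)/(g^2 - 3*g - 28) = (g - 6)/(g + 4)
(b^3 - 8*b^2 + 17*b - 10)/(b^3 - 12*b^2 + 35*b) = (b^2 - 3*b + 2)/(b*(b - 7))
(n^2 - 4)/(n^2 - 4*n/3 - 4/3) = 3*(n + 2)/(3*n + 2)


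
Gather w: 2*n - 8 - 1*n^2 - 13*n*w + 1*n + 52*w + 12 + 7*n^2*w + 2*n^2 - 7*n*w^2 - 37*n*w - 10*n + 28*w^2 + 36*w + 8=n^2 - 7*n + w^2*(28 - 7*n) + w*(7*n^2 - 50*n + 88) + 12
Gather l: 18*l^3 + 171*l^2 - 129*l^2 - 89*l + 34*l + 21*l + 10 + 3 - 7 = 18*l^3 + 42*l^2 - 34*l + 6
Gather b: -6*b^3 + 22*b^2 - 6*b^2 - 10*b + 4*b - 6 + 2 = -6*b^3 + 16*b^2 - 6*b - 4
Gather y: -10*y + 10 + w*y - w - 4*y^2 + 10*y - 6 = w*y - w - 4*y^2 + 4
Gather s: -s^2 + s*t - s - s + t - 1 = -s^2 + s*(t - 2) + t - 1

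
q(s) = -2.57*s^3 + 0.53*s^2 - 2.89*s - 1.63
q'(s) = -7.71*s^2 + 1.06*s - 2.89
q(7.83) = -1225.49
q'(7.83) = -467.28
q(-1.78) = 19.69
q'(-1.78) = -29.21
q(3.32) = -99.43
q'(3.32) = -84.35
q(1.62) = -15.85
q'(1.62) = -21.41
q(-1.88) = 22.75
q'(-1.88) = -32.13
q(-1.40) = 10.51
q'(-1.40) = -19.49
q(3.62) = -127.06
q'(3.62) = -100.09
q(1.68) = -17.18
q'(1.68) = -22.87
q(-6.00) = 589.91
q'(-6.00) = -286.81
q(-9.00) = 1940.84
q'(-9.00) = -636.94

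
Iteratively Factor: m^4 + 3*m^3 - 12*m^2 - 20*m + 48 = (m - 2)*(m^3 + 5*m^2 - 2*m - 24) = (m - 2)^2*(m^2 + 7*m + 12) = (m - 2)^2*(m + 4)*(m + 3)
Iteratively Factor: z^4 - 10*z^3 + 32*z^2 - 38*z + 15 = (z - 1)*(z^3 - 9*z^2 + 23*z - 15) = (z - 3)*(z - 1)*(z^2 - 6*z + 5) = (z - 3)*(z - 1)^2*(z - 5)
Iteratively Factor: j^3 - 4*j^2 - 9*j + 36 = (j - 3)*(j^2 - j - 12) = (j - 3)*(j + 3)*(j - 4)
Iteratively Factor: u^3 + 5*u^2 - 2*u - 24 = (u + 4)*(u^2 + u - 6) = (u - 2)*(u + 4)*(u + 3)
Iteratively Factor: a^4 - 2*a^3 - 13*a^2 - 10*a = (a + 2)*(a^3 - 4*a^2 - 5*a) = a*(a + 2)*(a^2 - 4*a - 5) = a*(a - 5)*(a + 2)*(a + 1)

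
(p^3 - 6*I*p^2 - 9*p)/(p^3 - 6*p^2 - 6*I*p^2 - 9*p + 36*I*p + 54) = p/(p - 6)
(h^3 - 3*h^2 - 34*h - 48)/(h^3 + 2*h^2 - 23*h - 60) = (h^2 - 6*h - 16)/(h^2 - h - 20)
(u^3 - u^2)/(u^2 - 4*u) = u*(u - 1)/(u - 4)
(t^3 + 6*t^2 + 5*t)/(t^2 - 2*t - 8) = t*(t^2 + 6*t + 5)/(t^2 - 2*t - 8)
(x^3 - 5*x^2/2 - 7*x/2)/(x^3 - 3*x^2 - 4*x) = (x - 7/2)/(x - 4)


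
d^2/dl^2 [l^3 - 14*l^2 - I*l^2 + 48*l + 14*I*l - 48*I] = 6*l - 28 - 2*I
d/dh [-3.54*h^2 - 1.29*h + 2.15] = -7.08*h - 1.29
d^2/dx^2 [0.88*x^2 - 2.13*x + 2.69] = 1.76000000000000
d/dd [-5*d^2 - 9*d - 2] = -10*d - 9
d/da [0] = 0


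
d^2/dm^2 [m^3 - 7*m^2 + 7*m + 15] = 6*m - 14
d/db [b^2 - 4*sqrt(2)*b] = 2*b - 4*sqrt(2)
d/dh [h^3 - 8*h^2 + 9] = h*(3*h - 16)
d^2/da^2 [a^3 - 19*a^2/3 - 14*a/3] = 6*a - 38/3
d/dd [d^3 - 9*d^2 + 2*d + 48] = 3*d^2 - 18*d + 2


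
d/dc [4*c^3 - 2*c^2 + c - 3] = 12*c^2 - 4*c + 1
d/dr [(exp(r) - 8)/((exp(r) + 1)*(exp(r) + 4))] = (-exp(2*r) + 16*exp(r) + 44)*exp(r)/(exp(4*r) + 10*exp(3*r) + 33*exp(2*r) + 40*exp(r) + 16)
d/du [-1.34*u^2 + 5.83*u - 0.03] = 5.83 - 2.68*u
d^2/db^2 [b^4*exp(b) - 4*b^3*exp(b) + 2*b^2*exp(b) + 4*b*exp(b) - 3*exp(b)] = (b^4 + 4*b^3 - 10*b^2 - 12*b + 9)*exp(b)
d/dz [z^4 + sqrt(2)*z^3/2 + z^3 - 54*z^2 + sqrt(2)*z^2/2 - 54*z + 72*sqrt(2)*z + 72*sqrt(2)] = 4*z^3 + 3*sqrt(2)*z^2/2 + 3*z^2 - 108*z + sqrt(2)*z - 54 + 72*sqrt(2)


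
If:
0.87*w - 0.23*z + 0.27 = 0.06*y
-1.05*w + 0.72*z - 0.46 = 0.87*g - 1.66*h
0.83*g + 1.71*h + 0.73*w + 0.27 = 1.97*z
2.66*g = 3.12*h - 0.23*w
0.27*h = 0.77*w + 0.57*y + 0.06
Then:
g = 0.16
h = 0.12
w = -0.23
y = 0.27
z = 0.22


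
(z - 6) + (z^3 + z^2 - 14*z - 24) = z^3 + z^2 - 13*z - 30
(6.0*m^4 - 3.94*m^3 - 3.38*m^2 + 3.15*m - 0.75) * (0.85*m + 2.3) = 5.1*m^5 + 10.451*m^4 - 11.935*m^3 - 5.0965*m^2 + 6.6075*m - 1.725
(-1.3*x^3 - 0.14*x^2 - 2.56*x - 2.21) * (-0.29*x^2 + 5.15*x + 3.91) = 0.377*x^5 - 6.6544*x^4 - 5.0616*x^3 - 13.0905*x^2 - 21.3911*x - 8.6411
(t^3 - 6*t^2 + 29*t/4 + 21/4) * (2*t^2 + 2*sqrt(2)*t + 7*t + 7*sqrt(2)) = 2*t^5 - 5*t^4 + 2*sqrt(2)*t^4 - 55*t^3/2 - 5*sqrt(2)*t^3 - 55*sqrt(2)*t^2/2 + 245*t^2/4 + 147*t/4 + 245*sqrt(2)*t/4 + 147*sqrt(2)/4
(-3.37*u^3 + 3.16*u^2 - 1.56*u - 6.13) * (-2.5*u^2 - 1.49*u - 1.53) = 8.425*u^5 - 2.8787*u^4 + 4.3477*u^3 + 12.8146*u^2 + 11.5205*u + 9.3789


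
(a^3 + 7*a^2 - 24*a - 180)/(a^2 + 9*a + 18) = (a^2 + a - 30)/(a + 3)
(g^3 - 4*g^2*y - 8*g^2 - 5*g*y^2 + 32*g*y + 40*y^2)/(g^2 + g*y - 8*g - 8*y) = g - 5*y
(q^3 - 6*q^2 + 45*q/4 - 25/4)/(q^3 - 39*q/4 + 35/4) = (2*q - 5)/(2*q + 7)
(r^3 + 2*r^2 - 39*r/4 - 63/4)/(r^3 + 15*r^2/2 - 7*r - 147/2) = (r + 3/2)/(r + 7)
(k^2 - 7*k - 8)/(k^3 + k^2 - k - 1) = (k - 8)/(k^2 - 1)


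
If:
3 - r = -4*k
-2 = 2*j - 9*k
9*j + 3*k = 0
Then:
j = -2/29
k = 6/29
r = 111/29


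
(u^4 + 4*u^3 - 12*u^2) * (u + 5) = u^5 + 9*u^4 + 8*u^3 - 60*u^2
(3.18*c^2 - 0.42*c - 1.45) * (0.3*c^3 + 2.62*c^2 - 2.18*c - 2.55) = 0.954*c^5 + 8.2056*c^4 - 8.4678*c^3 - 10.9924*c^2 + 4.232*c + 3.6975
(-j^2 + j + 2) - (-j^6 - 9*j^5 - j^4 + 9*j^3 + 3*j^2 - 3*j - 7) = j^6 + 9*j^5 + j^4 - 9*j^3 - 4*j^2 + 4*j + 9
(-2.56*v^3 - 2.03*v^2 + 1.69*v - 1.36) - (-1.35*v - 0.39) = -2.56*v^3 - 2.03*v^2 + 3.04*v - 0.97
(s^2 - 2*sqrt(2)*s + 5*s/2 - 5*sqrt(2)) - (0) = s^2 - 2*sqrt(2)*s + 5*s/2 - 5*sqrt(2)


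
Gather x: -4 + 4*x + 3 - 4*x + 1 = 0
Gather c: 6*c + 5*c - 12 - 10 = 11*c - 22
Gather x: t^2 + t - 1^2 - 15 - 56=t^2 + t - 72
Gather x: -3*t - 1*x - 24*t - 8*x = -27*t - 9*x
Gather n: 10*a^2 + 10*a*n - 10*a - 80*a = 10*a^2 + 10*a*n - 90*a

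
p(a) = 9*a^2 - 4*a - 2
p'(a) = 18*a - 4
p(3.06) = 70.03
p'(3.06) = 51.08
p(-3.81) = 143.88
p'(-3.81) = -72.58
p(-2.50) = 64.25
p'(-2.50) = -49.00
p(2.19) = 32.40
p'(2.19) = 35.42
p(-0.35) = 0.50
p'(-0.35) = -10.30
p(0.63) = -0.95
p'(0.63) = 7.34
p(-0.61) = 3.79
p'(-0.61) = -14.98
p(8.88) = 672.17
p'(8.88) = 155.84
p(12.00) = 1246.00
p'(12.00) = 212.00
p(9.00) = 691.00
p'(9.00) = 158.00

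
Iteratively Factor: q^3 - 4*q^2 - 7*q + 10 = (q - 5)*(q^2 + q - 2) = (q - 5)*(q - 1)*(q + 2)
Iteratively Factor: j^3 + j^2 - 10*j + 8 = (j + 4)*(j^2 - 3*j + 2) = (j - 1)*(j + 4)*(j - 2)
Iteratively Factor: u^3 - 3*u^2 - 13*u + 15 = (u - 5)*(u^2 + 2*u - 3) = (u - 5)*(u + 3)*(u - 1)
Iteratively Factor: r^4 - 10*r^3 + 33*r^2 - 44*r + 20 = (r - 2)*(r^3 - 8*r^2 + 17*r - 10) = (r - 2)^2*(r^2 - 6*r + 5) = (r - 5)*(r - 2)^2*(r - 1)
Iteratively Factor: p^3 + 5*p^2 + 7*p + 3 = (p + 3)*(p^2 + 2*p + 1) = (p + 1)*(p + 3)*(p + 1)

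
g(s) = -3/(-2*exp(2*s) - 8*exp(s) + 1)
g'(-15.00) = 0.00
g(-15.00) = -3.00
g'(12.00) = 0.00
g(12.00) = 0.00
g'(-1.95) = -114.56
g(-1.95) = 16.79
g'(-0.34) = -0.71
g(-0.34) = 0.53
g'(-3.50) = -1.29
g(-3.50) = -3.97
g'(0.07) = -0.41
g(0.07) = 0.30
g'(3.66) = -0.00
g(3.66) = 0.00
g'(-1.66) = -14.19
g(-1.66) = 5.06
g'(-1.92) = -81.06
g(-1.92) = 13.90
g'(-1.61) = -11.44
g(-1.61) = 4.42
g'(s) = -3*(4*exp(2*s) + 8*exp(s))/(-2*exp(2*s) - 8*exp(s) + 1)^2 = 12*(-exp(s) - 2)*exp(s)/(2*exp(2*s) + 8*exp(s) - 1)^2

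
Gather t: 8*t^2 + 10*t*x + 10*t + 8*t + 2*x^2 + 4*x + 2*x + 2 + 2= 8*t^2 + t*(10*x + 18) + 2*x^2 + 6*x + 4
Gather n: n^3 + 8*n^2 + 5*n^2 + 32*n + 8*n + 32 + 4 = n^3 + 13*n^2 + 40*n + 36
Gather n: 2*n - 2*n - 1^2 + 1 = 0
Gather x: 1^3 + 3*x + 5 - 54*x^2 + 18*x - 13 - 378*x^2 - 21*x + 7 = -432*x^2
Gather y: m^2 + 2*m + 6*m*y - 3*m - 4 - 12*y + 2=m^2 - m + y*(6*m - 12) - 2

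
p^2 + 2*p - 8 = (p - 2)*(p + 4)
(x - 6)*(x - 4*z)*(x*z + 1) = x^3*z - 4*x^2*z^2 - 6*x^2*z + x^2 + 24*x*z^2 - 4*x*z - 6*x + 24*z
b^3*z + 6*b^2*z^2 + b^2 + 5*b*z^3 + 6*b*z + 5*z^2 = (b + z)*(b + 5*z)*(b*z + 1)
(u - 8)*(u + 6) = u^2 - 2*u - 48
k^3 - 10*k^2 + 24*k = k*(k - 6)*(k - 4)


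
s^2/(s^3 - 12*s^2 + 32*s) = s/(s^2 - 12*s + 32)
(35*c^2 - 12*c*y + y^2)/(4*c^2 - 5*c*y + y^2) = (35*c^2 - 12*c*y + y^2)/(4*c^2 - 5*c*y + y^2)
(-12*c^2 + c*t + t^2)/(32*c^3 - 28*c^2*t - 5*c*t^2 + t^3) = (-3*c + t)/(8*c^2 - 9*c*t + t^2)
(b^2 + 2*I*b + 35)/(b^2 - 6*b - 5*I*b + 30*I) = (b + 7*I)/(b - 6)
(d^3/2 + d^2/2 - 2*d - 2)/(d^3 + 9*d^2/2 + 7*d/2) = (d^2 - 4)/(d*(2*d + 7))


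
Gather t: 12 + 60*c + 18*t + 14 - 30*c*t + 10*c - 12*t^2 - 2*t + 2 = 70*c - 12*t^2 + t*(16 - 30*c) + 28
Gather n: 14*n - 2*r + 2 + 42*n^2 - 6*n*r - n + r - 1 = 42*n^2 + n*(13 - 6*r) - r + 1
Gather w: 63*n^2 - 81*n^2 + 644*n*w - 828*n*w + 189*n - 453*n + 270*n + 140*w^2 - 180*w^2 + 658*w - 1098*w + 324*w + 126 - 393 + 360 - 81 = -18*n^2 + 6*n - 40*w^2 + w*(-184*n - 116) + 12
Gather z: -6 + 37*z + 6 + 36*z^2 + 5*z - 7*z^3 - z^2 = -7*z^3 + 35*z^2 + 42*z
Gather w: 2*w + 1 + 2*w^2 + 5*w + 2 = 2*w^2 + 7*w + 3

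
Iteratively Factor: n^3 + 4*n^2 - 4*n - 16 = (n + 2)*(n^2 + 2*n - 8) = (n - 2)*(n + 2)*(n + 4)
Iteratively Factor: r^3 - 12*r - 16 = (r - 4)*(r^2 + 4*r + 4) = (r - 4)*(r + 2)*(r + 2)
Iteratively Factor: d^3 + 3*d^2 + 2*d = (d)*(d^2 + 3*d + 2) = d*(d + 1)*(d + 2)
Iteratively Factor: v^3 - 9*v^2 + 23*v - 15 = (v - 5)*(v^2 - 4*v + 3) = (v - 5)*(v - 1)*(v - 3)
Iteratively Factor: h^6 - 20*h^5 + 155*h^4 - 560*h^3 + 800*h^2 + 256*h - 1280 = (h - 4)*(h^5 - 16*h^4 + 91*h^3 - 196*h^2 + 16*h + 320) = (h - 4)^2*(h^4 - 12*h^3 + 43*h^2 - 24*h - 80) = (h - 5)*(h - 4)^2*(h^3 - 7*h^2 + 8*h + 16) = (h - 5)*(h - 4)^2*(h + 1)*(h^2 - 8*h + 16) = (h - 5)*(h - 4)^3*(h + 1)*(h - 4)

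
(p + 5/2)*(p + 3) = p^2 + 11*p/2 + 15/2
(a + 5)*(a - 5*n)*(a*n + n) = a^3*n - 5*a^2*n^2 + 6*a^2*n - 30*a*n^2 + 5*a*n - 25*n^2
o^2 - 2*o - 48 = (o - 8)*(o + 6)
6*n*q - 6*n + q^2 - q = (6*n + q)*(q - 1)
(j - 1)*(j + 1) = j^2 - 1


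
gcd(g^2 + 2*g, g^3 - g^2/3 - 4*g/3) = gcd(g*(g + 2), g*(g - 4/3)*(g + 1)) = g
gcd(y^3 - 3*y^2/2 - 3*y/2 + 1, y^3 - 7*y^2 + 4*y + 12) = y^2 - y - 2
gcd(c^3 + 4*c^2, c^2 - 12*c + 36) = 1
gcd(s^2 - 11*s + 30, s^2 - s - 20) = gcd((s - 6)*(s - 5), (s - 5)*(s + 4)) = s - 5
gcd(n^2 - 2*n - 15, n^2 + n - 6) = n + 3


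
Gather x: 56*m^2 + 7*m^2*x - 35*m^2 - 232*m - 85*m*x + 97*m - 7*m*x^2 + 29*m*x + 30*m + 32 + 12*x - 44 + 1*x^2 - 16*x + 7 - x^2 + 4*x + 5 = 21*m^2 - 7*m*x^2 - 105*m + x*(7*m^2 - 56*m)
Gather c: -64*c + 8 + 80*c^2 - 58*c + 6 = 80*c^2 - 122*c + 14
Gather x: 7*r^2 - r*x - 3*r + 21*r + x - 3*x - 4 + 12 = 7*r^2 + 18*r + x*(-r - 2) + 8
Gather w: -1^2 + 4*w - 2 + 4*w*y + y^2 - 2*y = w*(4*y + 4) + y^2 - 2*y - 3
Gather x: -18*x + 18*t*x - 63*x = x*(18*t - 81)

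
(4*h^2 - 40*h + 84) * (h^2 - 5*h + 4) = 4*h^4 - 60*h^3 + 300*h^2 - 580*h + 336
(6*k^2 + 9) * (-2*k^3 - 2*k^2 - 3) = -12*k^5 - 12*k^4 - 18*k^3 - 36*k^2 - 27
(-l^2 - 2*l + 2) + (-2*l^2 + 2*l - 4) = -3*l^2 - 2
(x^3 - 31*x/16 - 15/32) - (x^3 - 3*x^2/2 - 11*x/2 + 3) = 3*x^2/2 + 57*x/16 - 111/32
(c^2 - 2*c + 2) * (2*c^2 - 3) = 2*c^4 - 4*c^3 + c^2 + 6*c - 6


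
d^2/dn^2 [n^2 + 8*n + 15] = 2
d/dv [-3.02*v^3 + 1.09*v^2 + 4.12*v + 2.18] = -9.06*v^2 + 2.18*v + 4.12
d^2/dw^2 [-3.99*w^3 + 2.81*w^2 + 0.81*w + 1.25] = 5.62 - 23.94*w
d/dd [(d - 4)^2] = 2*d - 8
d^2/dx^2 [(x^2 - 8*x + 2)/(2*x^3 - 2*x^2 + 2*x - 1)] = 2*(4*x^6 - 96*x^5 + 132*x^4 - 46*x^3 - 54*x^2 + 36*x - 11)/(8*x^9 - 24*x^8 + 48*x^7 - 68*x^6 + 72*x^5 - 60*x^4 + 38*x^3 - 18*x^2 + 6*x - 1)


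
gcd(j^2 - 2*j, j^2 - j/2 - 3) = j - 2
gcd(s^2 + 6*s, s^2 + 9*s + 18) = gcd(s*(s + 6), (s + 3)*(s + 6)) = s + 6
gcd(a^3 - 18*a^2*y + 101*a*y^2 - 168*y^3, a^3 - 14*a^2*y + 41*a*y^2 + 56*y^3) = a^2 - 15*a*y + 56*y^2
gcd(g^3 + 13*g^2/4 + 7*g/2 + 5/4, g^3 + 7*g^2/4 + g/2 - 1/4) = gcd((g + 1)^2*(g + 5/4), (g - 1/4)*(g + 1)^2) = g^2 + 2*g + 1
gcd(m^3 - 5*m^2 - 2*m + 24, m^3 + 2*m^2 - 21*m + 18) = m - 3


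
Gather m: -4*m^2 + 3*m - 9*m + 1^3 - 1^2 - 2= -4*m^2 - 6*m - 2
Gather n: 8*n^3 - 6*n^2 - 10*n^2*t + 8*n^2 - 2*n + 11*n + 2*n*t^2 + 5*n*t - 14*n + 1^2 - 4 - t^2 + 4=8*n^3 + n^2*(2 - 10*t) + n*(2*t^2 + 5*t - 5) - t^2 + 1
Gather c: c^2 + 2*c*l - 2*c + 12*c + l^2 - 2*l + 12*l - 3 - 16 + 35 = c^2 + c*(2*l + 10) + l^2 + 10*l + 16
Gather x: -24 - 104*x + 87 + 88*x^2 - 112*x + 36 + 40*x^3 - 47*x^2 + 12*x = 40*x^3 + 41*x^2 - 204*x + 99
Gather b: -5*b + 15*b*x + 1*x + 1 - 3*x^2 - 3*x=b*(15*x - 5) - 3*x^2 - 2*x + 1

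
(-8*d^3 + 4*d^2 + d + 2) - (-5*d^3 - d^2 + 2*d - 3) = -3*d^3 + 5*d^2 - d + 5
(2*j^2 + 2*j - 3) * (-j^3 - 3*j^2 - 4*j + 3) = -2*j^5 - 8*j^4 - 11*j^3 + 7*j^2 + 18*j - 9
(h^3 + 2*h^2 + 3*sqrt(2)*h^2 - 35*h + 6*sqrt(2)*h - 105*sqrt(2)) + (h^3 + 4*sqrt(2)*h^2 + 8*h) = 2*h^3 + 2*h^2 + 7*sqrt(2)*h^2 - 27*h + 6*sqrt(2)*h - 105*sqrt(2)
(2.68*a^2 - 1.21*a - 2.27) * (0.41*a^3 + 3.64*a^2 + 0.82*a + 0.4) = 1.0988*a^5 + 9.2591*a^4 - 3.1375*a^3 - 8.183*a^2 - 2.3454*a - 0.908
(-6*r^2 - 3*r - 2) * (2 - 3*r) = 18*r^3 - 3*r^2 - 4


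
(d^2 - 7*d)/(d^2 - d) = (d - 7)/(d - 1)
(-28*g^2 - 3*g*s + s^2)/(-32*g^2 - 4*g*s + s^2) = (-7*g + s)/(-8*g + s)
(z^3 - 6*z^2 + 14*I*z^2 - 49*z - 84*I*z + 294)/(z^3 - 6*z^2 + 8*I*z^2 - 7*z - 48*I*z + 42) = (z + 7*I)/(z + I)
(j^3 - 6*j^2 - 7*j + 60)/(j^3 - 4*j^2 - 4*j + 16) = (j^2 - 2*j - 15)/(j^2 - 4)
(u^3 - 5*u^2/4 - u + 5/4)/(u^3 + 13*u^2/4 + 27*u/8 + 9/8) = 2*(4*u^2 - 9*u + 5)/(8*u^2 + 18*u + 9)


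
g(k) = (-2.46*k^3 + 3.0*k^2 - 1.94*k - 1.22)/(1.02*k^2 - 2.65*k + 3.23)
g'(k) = (2.65 - 2.04*k)*(-2.46*k^3 + 3.0*k^2 - 1.94*k - 1.22)/(1.02*k^2 - 2.65*k + 3.23)^2 + (-7.38*k^2 + 6.0*k - 1.94)/(1.02*k^2 - 2.65*k + 3.23) = (-2.5092*k^4 + 13.038*k^3 - 29.8086*k^2 + 21.8688*k - 9.4992)/(1.0404*k^4 - 5.406*k^3 + 13.6117*k^2 - 17.119*k + 10.4329)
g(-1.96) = 2.64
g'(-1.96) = -1.98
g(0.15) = -0.51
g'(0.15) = -0.84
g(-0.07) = -0.31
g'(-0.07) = -0.96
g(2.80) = -9.75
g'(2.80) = -3.45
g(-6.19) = 12.08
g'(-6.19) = -2.34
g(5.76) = -17.56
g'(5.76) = -2.40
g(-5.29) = 9.98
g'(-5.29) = -2.32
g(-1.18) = 1.19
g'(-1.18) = -1.70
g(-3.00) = 4.81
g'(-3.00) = -2.17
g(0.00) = -0.38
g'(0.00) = -0.91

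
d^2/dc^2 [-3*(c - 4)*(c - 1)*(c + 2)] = 18 - 18*c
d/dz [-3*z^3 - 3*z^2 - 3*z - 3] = -9*z^2 - 6*z - 3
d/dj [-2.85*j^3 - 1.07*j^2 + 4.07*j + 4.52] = -8.55*j^2 - 2.14*j + 4.07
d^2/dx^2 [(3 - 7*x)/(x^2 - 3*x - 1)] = 2*((2*x - 3)^2*(7*x - 3) + 3*(7*x - 8)*(-x^2 + 3*x + 1))/(-x^2 + 3*x + 1)^3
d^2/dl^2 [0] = 0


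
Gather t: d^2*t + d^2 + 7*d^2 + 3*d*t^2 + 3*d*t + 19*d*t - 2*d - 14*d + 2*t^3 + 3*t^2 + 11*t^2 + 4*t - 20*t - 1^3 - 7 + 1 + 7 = 8*d^2 - 16*d + 2*t^3 + t^2*(3*d + 14) + t*(d^2 + 22*d - 16)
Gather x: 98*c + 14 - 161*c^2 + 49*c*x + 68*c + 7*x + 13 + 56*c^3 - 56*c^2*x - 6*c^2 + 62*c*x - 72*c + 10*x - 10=56*c^3 - 167*c^2 + 94*c + x*(-56*c^2 + 111*c + 17) + 17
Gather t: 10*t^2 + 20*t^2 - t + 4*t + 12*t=30*t^2 + 15*t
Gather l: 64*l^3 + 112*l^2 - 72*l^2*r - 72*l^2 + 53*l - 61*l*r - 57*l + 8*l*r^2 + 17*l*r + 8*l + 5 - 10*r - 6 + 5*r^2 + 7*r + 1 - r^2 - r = 64*l^3 + l^2*(40 - 72*r) + l*(8*r^2 - 44*r + 4) + 4*r^2 - 4*r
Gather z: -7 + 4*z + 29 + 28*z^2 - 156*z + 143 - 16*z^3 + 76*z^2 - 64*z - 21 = -16*z^3 + 104*z^2 - 216*z + 144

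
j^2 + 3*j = j*(j + 3)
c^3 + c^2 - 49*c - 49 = (c - 7)*(c + 1)*(c + 7)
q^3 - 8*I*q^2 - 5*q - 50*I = (q - 5*I)^2*(q + 2*I)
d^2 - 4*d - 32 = (d - 8)*(d + 4)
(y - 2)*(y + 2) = y^2 - 4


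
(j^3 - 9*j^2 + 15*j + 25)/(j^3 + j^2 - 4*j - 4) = (j^2 - 10*j + 25)/(j^2 - 4)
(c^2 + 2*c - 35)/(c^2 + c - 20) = (c^2 + 2*c - 35)/(c^2 + c - 20)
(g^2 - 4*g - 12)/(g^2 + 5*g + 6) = (g - 6)/(g + 3)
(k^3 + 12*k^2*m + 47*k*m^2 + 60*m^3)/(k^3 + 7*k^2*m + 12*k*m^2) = (k + 5*m)/k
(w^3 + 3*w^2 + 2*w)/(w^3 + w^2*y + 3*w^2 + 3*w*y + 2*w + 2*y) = w/(w + y)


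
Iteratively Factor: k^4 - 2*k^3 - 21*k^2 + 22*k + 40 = (k - 2)*(k^3 - 21*k - 20) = (k - 2)*(k + 4)*(k^2 - 4*k - 5) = (k - 5)*(k - 2)*(k + 4)*(k + 1)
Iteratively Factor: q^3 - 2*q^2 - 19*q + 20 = (q + 4)*(q^2 - 6*q + 5) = (q - 5)*(q + 4)*(q - 1)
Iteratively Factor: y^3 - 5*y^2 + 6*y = (y - 2)*(y^2 - 3*y) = (y - 3)*(y - 2)*(y)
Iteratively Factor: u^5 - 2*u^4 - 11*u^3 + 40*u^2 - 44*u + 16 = (u + 4)*(u^4 - 6*u^3 + 13*u^2 - 12*u + 4) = (u - 2)*(u + 4)*(u^3 - 4*u^2 + 5*u - 2) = (u - 2)^2*(u + 4)*(u^2 - 2*u + 1) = (u - 2)^2*(u - 1)*(u + 4)*(u - 1)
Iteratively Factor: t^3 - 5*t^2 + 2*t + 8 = (t - 2)*(t^2 - 3*t - 4) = (t - 4)*(t - 2)*(t + 1)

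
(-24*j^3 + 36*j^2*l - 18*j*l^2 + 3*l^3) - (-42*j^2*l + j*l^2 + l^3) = -24*j^3 + 78*j^2*l - 19*j*l^2 + 2*l^3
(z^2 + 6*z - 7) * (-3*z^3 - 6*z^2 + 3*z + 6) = -3*z^5 - 24*z^4 - 12*z^3 + 66*z^2 + 15*z - 42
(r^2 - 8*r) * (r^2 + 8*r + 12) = r^4 - 52*r^2 - 96*r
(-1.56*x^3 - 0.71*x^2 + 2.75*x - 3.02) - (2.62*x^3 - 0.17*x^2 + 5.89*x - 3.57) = -4.18*x^3 - 0.54*x^2 - 3.14*x + 0.55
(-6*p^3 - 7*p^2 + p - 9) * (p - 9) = -6*p^4 + 47*p^3 + 64*p^2 - 18*p + 81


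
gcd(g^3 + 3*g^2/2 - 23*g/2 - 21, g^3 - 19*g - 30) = g^2 + 5*g + 6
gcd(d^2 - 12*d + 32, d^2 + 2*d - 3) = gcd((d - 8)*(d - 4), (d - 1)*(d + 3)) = 1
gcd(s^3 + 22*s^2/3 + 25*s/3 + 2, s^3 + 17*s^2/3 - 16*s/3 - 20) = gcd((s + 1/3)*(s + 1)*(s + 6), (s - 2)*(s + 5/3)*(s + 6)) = s + 6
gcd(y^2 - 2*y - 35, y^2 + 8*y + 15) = y + 5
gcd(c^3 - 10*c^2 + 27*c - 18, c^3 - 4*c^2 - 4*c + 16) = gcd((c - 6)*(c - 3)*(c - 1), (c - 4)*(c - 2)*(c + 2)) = 1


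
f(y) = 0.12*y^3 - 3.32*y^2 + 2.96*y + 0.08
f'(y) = 0.36*y^2 - 6.64*y + 2.96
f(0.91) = 0.11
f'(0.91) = -2.78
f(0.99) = -0.13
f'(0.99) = -3.26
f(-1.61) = -13.79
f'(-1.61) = 14.58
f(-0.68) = -3.51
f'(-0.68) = 7.64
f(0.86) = 0.25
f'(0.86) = -2.48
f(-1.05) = -6.83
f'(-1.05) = 10.33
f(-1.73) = -15.60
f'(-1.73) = 15.52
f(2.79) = -14.90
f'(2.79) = -12.76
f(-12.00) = -720.88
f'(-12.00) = 134.48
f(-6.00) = -163.12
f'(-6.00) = 55.76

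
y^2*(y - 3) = y^3 - 3*y^2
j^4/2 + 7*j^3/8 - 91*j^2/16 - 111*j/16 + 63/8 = (j/2 + 1)*(j - 3)*(j - 3/4)*(j + 7/2)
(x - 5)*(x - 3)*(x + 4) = x^3 - 4*x^2 - 17*x + 60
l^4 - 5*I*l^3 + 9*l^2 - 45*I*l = l*(l - 5*I)*(l - 3*I)*(l + 3*I)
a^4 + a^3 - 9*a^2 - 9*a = a*(a - 3)*(a + 1)*(a + 3)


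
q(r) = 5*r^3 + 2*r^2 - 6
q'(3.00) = 147.00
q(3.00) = 147.00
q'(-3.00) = 123.00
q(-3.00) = -123.00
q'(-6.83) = 672.41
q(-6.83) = -1505.76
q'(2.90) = 137.75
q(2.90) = 132.76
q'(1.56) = 42.74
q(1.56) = 17.85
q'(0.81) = 13.08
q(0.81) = -2.03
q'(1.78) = 54.65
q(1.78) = 28.54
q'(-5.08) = 366.78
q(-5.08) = -609.87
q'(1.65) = 47.44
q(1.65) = 21.91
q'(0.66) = 9.17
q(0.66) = -3.69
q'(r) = 15*r^2 + 4*r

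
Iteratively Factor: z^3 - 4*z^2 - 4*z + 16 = (z + 2)*(z^2 - 6*z + 8) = (z - 4)*(z + 2)*(z - 2)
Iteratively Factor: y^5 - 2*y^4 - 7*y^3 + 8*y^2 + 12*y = (y + 2)*(y^4 - 4*y^3 + y^2 + 6*y) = (y - 2)*(y + 2)*(y^3 - 2*y^2 - 3*y) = (y - 2)*(y + 1)*(y + 2)*(y^2 - 3*y) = y*(y - 2)*(y + 1)*(y + 2)*(y - 3)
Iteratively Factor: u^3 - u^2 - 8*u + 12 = (u + 3)*(u^2 - 4*u + 4) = (u - 2)*(u + 3)*(u - 2)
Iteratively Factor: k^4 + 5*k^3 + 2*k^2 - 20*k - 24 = (k + 3)*(k^3 + 2*k^2 - 4*k - 8) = (k + 2)*(k + 3)*(k^2 - 4) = (k - 2)*(k + 2)*(k + 3)*(k + 2)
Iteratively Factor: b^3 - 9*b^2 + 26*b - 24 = (b - 4)*(b^2 - 5*b + 6) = (b - 4)*(b - 3)*(b - 2)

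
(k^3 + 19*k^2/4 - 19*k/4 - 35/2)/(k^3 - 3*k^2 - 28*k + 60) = (k + 7/4)/(k - 6)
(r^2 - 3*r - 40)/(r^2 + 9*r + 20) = (r - 8)/(r + 4)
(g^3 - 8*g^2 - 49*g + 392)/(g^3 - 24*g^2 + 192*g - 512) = (g^2 - 49)/(g^2 - 16*g + 64)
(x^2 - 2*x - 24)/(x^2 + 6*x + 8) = (x - 6)/(x + 2)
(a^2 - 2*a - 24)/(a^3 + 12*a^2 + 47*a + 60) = (a - 6)/(a^2 + 8*a + 15)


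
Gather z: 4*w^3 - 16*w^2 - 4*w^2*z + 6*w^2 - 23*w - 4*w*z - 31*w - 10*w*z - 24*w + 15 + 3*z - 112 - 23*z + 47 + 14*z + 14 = 4*w^3 - 10*w^2 - 78*w + z*(-4*w^2 - 14*w - 6) - 36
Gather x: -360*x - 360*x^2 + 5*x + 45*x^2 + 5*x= -315*x^2 - 350*x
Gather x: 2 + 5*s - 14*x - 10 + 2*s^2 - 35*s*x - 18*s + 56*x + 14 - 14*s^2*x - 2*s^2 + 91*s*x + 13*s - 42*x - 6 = x*(-14*s^2 + 56*s)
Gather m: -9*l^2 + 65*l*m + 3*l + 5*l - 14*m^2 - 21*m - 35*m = -9*l^2 + 8*l - 14*m^2 + m*(65*l - 56)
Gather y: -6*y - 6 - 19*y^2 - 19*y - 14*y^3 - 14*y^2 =-14*y^3 - 33*y^2 - 25*y - 6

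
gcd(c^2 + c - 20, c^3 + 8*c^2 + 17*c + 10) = c + 5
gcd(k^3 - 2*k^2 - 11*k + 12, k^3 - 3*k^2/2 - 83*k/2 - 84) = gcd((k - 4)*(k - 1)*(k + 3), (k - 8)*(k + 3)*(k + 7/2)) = k + 3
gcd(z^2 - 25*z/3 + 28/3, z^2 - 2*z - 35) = z - 7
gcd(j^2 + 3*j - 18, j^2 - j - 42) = j + 6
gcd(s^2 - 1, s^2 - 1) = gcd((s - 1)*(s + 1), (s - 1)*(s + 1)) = s^2 - 1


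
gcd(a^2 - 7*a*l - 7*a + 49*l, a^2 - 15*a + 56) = a - 7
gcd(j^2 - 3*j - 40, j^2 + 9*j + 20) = j + 5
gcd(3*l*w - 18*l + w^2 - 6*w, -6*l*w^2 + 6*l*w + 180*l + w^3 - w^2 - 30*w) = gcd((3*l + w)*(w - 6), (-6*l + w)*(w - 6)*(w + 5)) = w - 6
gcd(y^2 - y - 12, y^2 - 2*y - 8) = y - 4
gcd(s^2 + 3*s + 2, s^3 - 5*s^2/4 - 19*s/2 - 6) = s + 2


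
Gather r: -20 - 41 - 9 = -70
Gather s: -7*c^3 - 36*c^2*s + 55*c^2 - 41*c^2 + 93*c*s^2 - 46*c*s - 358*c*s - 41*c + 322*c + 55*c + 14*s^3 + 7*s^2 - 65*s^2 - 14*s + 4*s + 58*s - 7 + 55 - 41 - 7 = -7*c^3 + 14*c^2 + 336*c + 14*s^3 + s^2*(93*c - 58) + s*(-36*c^2 - 404*c + 48)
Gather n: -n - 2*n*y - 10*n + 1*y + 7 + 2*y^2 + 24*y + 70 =n*(-2*y - 11) + 2*y^2 + 25*y + 77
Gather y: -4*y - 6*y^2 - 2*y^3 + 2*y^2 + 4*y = -2*y^3 - 4*y^2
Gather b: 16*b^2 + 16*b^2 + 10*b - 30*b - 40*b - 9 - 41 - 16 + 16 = 32*b^2 - 60*b - 50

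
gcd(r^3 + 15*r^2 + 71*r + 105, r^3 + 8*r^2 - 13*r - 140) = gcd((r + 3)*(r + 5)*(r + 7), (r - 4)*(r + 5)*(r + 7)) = r^2 + 12*r + 35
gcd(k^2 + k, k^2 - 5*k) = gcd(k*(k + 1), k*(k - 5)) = k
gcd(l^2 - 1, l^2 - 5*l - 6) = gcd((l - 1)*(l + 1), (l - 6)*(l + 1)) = l + 1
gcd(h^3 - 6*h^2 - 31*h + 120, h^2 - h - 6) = h - 3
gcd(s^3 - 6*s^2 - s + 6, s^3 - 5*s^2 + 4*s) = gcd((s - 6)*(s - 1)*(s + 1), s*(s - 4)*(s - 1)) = s - 1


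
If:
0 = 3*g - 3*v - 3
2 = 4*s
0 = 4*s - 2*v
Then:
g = 2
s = 1/2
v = 1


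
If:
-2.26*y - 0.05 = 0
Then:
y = -0.02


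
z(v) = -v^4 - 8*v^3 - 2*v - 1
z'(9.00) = -4862.00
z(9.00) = -12412.00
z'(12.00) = -10370.00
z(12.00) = -34585.00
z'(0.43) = -6.76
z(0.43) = -2.53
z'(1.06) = -33.73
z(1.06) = -13.91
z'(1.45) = -64.65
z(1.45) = -32.71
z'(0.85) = -21.80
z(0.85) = -8.14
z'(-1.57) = -45.68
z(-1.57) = 27.02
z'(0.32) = -4.59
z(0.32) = -1.91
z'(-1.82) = -57.38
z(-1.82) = 39.90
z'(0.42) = -6.53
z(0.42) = -2.46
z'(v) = -4*v^3 - 24*v^2 - 2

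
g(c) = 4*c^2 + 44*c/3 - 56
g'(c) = 8*c + 44/3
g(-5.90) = -3.29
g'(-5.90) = -32.53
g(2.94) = 21.69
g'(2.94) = 38.19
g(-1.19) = -67.79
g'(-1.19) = 5.15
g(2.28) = -1.77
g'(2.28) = 32.91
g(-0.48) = -62.12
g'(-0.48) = 10.83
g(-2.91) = -64.81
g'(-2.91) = -8.61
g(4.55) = 93.54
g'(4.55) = 51.07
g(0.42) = -49.13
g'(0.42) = 18.03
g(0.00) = -56.00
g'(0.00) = 14.67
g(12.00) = 696.00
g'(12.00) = 110.67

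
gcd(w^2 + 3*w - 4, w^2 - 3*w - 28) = w + 4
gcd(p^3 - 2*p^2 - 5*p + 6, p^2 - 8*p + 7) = p - 1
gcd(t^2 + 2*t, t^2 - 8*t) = t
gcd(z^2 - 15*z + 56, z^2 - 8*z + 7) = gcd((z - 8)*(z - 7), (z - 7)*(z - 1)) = z - 7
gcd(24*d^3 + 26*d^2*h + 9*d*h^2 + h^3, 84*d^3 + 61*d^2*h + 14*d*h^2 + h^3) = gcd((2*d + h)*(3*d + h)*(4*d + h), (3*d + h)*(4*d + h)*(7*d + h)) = 12*d^2 + 7*d*h + h^2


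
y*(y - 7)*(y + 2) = y^3 - 5*y^2 - 14*y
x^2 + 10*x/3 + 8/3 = (x + 4/3)*(x + 2)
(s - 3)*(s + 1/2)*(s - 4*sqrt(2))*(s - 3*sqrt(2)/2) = s^4 - 11*sqrt(2)*s^3/2 - 5*s^3/2 + 21*s^2/2 + 55*sqrt(2)*s^2/4 - 30*s + 33*sqrt(2)*s/4 - 18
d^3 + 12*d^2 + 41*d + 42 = (d + 2)*(d + 3)*(d + 7)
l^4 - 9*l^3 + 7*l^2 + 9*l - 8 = (l - 8)*(l - 1)^2*(l + 1)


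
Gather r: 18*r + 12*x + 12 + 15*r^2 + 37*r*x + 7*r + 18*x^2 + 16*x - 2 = 15*r^2 + r*(37*x + 25) + 18*x^2 + 28*x + 10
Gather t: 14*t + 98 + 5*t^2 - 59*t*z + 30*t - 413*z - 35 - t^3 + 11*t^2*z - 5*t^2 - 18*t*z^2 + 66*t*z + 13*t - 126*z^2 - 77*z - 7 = -t^3 + 11*t^2*z + t*(-18*z^2 + 7*z + 57) - 126*z^2 - 490*z + 56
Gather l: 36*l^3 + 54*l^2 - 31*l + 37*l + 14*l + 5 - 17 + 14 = 36*l^3 + 54*l^2 + 20*l + 2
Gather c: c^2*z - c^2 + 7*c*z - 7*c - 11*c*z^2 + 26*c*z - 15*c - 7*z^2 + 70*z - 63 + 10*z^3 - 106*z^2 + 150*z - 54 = c^2*(z - 1) + c*(-11*z^2 + 33*z - 22) + 10*z^3 - 113*z^2 + 220*z - 117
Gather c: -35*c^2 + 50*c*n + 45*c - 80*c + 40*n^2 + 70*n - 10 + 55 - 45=-35*c^2 + c*(50*n - 35) + 40*n^2 + 70*n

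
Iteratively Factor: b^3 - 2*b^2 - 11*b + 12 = (b - 4)*(b^2 + 2*b - 3) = (b - 4)*(b - 1)*(b + 3)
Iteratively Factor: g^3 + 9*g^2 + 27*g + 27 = (g + 3)*(g^2 + 6*g + 9) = (g + 3)^2*(g + 3)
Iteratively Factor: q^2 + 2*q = (q + 2)*(q)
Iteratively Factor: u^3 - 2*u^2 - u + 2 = (u - 1)*(u^2 - u - 2) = (u - 1)*(u + 1)*(u - 2)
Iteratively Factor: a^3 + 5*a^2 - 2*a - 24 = (a + 3)*(a^2 + 2*a - 8) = (a + 3)*(a + 4)*(a - 2)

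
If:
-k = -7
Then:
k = 7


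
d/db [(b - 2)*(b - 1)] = 2*b - 3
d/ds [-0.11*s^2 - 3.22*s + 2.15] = -0.22*s - 3.22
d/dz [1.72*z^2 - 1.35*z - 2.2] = 3.44*z - 1.35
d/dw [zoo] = 0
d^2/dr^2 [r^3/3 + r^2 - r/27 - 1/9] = 2*r + 2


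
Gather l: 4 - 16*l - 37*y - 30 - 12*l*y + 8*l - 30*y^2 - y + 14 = l*(-12*y - 8) - 30*y^2 - 38*y - 12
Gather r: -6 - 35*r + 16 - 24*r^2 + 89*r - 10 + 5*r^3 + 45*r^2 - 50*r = 5*r^3 + 21*r^2 + 4*r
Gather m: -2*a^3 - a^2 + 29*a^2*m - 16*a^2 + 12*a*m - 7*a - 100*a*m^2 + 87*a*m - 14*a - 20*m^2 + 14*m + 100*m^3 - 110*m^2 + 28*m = -2*a^3 - 17*a^2 - 21*a + 100*m^3 + m^2*(-100*a - 130) + m*(29*a^2 + 99*a + 42)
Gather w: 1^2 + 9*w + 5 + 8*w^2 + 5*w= 8*w^2 + 14*w + 6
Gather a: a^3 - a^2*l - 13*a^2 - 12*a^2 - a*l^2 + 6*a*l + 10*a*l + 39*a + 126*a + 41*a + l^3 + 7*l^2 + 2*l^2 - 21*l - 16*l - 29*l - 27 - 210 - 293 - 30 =a^3 + a^2*(-l - 25) + a*(-l^2 + 16*l + 206) + l^3 + 9*l^2 - 66*l - 560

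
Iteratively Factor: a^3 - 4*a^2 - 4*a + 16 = (a - 2)*(a^2 - 2*a - 8) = (a - 2)*(a + 2)*(a - 4)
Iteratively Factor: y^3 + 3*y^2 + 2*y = (y + 2)*(y^2 + y) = y*(y + 2)*(y + 1)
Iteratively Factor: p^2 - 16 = (p + 4)*(p - 4)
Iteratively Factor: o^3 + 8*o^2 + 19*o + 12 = (o + 1)*(o^2 + 7*o + 12) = (o + 1)*(o + 4)*(o + 3)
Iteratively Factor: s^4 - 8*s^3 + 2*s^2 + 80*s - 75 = (s - 1)*(s^3 - 7*s^2 - 5*s + 75) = (s - 5)*(s - 1)*(s^2 - 2*s - 15) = (s - 5)^2*(s - 1)*(s + 3)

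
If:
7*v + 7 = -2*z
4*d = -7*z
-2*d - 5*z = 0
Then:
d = 0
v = -1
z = 0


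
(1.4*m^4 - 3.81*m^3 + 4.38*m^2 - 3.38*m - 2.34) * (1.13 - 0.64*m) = -0.896*m^5 + 4.0204*m^4 - 7.1085*m^3 + 7.1126*m^2 - 2.3218*m - 2.6442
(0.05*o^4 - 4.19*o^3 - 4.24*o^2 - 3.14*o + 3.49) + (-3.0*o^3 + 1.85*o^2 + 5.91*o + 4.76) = 0.05*o^4 - 7.19*o^3 - 2.39*o^2 + 2.77*o + 8.25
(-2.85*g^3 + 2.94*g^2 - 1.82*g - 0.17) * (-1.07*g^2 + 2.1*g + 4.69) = 3.0495*g^5 - 9.1308*g^4 - 5.2451*g^3 + 10.1485*g^2 - 8.8928*g - 0.7973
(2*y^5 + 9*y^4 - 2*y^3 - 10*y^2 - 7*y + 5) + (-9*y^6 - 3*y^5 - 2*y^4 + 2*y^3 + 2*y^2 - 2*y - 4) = -9*y^6 - y^5 + 7*y^4 - 8*y^2 - 9*y + 1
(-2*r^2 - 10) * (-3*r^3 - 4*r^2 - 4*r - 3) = 6*r^5 + 8*r^4 + 38*r^3 + 46*r^2 + 40*r + 30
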